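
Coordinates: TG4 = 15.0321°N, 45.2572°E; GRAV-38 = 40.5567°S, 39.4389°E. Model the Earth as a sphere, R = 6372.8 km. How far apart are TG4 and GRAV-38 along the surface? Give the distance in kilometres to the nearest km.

6212 km

Δφ = -55.5888°,  Δλ = -5.8183°
a = sin²(Δφ/2) + cos φ₁ cos φ₂ sin²(Δλ/2) = 0.219326
c = 2·arcsin(√a) = 0.974782 rad = 55.8509°
d = R·c = 6372.8 × 0.974782 = 6212.1 km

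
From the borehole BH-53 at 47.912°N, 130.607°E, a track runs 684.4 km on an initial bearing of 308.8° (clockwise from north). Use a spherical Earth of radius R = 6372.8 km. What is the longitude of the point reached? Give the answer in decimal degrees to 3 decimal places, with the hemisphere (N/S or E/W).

122.891°E

δ = d/R = 684.4/6372.8 = 0.107394 rad
φ₂ = arcsin(sin φ₁ cos δ + cos φ₁ sin δ cos θ)
   = arcsin(0.74212·0.99424 + 0.67027·0.10719·0.62660) = 51.52309°
λ₂ = λ₁ + atan2(sin θ sin δ cos φ₁, cos δ − sin φ₁ sin φ₂) = 122.89127°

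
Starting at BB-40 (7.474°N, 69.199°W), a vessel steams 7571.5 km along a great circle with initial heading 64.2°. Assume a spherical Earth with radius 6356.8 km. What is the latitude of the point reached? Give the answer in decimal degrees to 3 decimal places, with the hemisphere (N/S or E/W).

δ = d/R = 7571.5/6356.8 = 1.191087 rad
φ₂ = arcsin(sin φ₁ cos δ + cos φ₁ sin δ cos θ)
   = arcsin(0.13008·0.37065 + 0.99150·0.92877·0.43523) = 26.68013°
λ₂ = λ₁ + atan2(sin θ sin δ cos φ₁, cos δ − sin φ₁ sin φ₂) = 0.16395°

26.680°N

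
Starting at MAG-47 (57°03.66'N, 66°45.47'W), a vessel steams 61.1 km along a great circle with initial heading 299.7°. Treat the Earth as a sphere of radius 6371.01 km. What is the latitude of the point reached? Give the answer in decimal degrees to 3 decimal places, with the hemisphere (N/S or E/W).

MAG-47: φ = +57.06100°, λ = -66.75783°
δ = d/R = 61.1/6371.01 = 0.009590 rad
φ₂ = arcsin(sin φ₁ cos δ + cos φ₁ sin δ cos θ)
   = arcsin(0.83925·0.99995 + 0.54375·0.00959·0.49546) = 57.33015°
λ₂ = λ₁ + atan2(sin θ sin δ cos φ₁, cos δ − sin φ₁ sin φ₂) = -67.64207°

57.330°N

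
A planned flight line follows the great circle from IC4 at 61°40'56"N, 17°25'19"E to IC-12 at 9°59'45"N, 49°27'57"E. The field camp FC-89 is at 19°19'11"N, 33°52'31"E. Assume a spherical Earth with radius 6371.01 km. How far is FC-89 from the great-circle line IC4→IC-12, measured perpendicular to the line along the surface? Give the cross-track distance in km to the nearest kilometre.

1226 km

IC4: φ = +61.68222°, λ = +17.42194°
IC-12: φ = +9.99583°, λ = +49.46583°
FC-89: φ = +19.31972°, λ = +33.87528°
δ₁₃ = central angle IC4→FC-89 = 0.766179 rad  (haversine)
θ₁₃ = bearing IC4→FC-89 = 157.327°,  θ₁₂ = bearing IC4→IC-12 = 141.314°
dₓₜ = R·arcsin(sin δ₁₃ · sin(θ₁₃ − θ₁₂)) = 6371.01·arcsin(0.69339·sin(16.012°)) = 1226.116 km
|dₓₜ| = 1226.116 km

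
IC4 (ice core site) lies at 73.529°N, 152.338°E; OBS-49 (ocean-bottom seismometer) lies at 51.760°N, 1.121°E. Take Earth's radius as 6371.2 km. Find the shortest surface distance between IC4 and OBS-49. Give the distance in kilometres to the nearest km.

Δφ = -21.7690°,  Δλ = -151.2170°
a = sin²(Δφ/2) + cos φ₁ cos φ₂ sin²(Δλ/2) = 0.200308
c = 2·arcsin(√a) = 0.928066 rad = 53.1743°
d = R·c = 6371.2 × 0.928066 = 5912.9 km

5913 km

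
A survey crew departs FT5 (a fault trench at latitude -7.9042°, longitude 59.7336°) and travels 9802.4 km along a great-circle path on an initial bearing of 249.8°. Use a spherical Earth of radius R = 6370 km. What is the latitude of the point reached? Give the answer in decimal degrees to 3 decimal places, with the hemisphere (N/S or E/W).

δ = d/R = 9802.4/6370 = 1.538838 rad
φ₂ = arcsin(sin φ₁ cos δ + cos φ₁ sin δ cos θ)
   = arcsin(-0.13752·0.03195 + 0.99050·0.99949·-0.34530) = -20.25733°
λ₂ = λ₁ + atan2(sin θ sin δ cos φ₁, cos δ − sin φ₁ sin φ₂) = -31.23209°

20.257°S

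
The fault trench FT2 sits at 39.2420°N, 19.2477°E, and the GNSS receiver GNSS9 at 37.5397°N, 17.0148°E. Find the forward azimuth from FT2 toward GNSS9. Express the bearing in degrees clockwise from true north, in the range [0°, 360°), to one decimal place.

Δλ = -2.2329°
y = sin Δλ · cos φ₂ = -0.030894
x = cos φ₁ sin φ₂ − sin φ₁ cos φ₂ cos Δλ = -0.029326
θ = atan2(y, x) = -133.5081° → 226.4919° (mod 360°)

226.5°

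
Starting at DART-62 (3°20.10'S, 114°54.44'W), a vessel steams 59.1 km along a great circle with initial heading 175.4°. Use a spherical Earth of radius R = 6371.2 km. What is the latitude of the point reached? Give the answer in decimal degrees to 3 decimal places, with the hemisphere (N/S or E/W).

DART-62: φ = -3.33500°, λ = -114.90733°
δ = d/R = 59.1/6371.2 = 0.009276 rad
φ₂ = arcsin(sin φ₁ cos δ + cos φ₁ sin δ cos θ)
   = arcsin(-0.05817·0.99996 + 0.99831·0.00928·-0.99678) = -3.86477°
λ₂ = λ₁ + atan2(sin θ sin δ cos φ₁, cos δ − sin φ₁ sin φ₂) = -114.86461°

3.865°S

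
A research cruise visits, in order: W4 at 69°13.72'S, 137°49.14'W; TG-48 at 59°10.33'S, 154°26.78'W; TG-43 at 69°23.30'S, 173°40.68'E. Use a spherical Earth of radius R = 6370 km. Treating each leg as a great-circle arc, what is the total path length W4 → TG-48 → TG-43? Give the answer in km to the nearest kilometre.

W4: φ = -69.22867°, λ = -137.81900°
TG-48: φ = -59.17217°, λ = -154.44633°
TG-43: φ = -69.38833°, λ = +173.67800°
W4→TG-48: c = 0.214716 rad, d = 1367.74 km
TG-48→TG-43: c = 0.294525 rad, d = 1876.12 km
Total = 1367.74 + 1876.12 = 3243.87 km

3244 km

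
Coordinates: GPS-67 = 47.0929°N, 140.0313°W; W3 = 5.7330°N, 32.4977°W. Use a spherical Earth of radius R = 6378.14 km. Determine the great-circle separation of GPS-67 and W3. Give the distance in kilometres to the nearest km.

Δφ = -41.3599°,  Δλ = 107.5336°
a = sin²(Δφ/2) + cos φ₁ cos φ₂ sin²(Δλ/2) = 0.565456
c = 2·arcsin(√a) = 1.702085 rad = 97.5223°
d = R·c = 6378.14 × 1.702085 = 10856.1 km

10856 km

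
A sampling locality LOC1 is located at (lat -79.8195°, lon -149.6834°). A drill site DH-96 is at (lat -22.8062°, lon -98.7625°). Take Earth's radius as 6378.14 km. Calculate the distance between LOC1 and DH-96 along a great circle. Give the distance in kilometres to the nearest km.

6795 km

Δφ = 57.0133°,  Δλ = 50.9209°
a = sin²(Δφ/2) + cos φ₁ cos φ₂ sin²(Δλ/2) = 0.257888
c = 2·arcsin(√a) = 1.065321 rad = 61.0384°
d = R·c = 6378.14 × 1.065321 = 6794.8 km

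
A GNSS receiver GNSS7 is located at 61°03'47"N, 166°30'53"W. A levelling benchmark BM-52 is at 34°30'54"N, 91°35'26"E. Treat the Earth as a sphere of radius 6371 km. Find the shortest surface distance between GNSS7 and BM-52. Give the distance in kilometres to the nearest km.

GNSS7: φ = +61.06306°, λ = -166.51472°
BM-52: φ = +34.51500°, λ = +91.59056°
Δφ = -26.5481°,  Δλ = -101.8947°
a = sin²(Δφ/2) + cos φ₁ cos φ₂ sin²(Δλ/2) = 0.293146
c = 2·arcsin(√a) = 1.144274 rad = 65.5621°
d = R·c = 6371 × 1.144274 = 7290.2 km

7290 km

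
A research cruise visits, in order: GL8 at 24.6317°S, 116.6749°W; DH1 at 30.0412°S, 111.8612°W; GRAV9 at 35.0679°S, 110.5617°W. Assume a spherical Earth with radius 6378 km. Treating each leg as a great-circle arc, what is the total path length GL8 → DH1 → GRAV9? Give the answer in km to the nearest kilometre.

GL8→DH1: c = 0.120315 rad, d = 767.37 km
DH1→GRAV9: c = 0.089788 rad, d = 572.67 km
Total = 767.37 + 572.67 = 1340.04 km

1340 km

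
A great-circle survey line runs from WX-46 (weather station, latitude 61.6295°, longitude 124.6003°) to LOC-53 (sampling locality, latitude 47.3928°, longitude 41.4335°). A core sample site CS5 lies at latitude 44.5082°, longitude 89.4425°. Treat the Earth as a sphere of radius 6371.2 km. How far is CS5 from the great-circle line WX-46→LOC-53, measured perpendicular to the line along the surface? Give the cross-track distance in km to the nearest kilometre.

2099 km

δ₁₃ = central angle WX-46→CS5 = 0.464906 rad  (haversine)
θ₁₃ = bearing WX-46→CS5 = 246.340°,  θ₁₂ = bearing WX-46→LOC-53 = 292.532°
dₓₜ = R·arcsin(sin δ₁₃ · sin(θ₁₃ − θ₁₂)) = 6371.2·arcsin(0.44834·sin(-46.192°)) = -2099.177 km
|dₓₜ| = 2099.177 km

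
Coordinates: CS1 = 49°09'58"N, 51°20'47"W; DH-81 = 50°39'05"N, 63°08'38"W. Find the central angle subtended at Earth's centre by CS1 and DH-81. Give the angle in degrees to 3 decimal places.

7.733°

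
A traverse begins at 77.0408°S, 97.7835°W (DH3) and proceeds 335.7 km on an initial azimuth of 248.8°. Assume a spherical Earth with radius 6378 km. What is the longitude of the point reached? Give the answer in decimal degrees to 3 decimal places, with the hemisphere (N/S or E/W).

111.214°W

δ = d/R = 335.7/6378 = 0.052634 rad
φ₂ = arcsin(sin φ₁ cos δ + cos φ₁ sin δ cos θ)
   = arcsin(-0.97453·0.99862 + 0.22426·0.05261·-0.36162) = -77.80841°
λ₂ = λ₁ + atan2(sin θ sin δ cos φ₁, cos δ − sin φ₁ sin φ₂) = -111.21377°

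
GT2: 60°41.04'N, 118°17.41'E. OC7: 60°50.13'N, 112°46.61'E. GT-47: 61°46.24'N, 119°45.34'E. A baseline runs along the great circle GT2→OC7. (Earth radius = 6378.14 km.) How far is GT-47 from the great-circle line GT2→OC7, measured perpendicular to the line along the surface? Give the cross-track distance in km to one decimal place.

GT2: φ = +60.68400°, λ = +118.29017°
OC7: φ = +60.83550°, λ = +112.77683°
GT-47: φ = +61.77067°, λ = +119.75567°
δ₁₃ = central angle GT2→GT-47 = 0.022610 rad  (haversine)
θ₁₃ = bearing GT2→GT-47 = 32.349°,  θ₁₂ = bearing GT2→OC7 = 275.623°
dₓₜ = R·arcsin(sin δ₁₃ · sin(θ₁₃ − θ₁₂)) = 6378.14·arcsin(0.02261·sin(-243.274°)) = 128.803 km
|dₓₜ| = 128.803 km

128.8 km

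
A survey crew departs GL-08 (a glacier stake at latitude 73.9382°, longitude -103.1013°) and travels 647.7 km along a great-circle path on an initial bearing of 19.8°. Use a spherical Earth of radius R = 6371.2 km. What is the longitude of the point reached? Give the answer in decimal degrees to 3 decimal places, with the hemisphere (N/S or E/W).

δ = d/R = 647.7/6371.2 = 0.101661 rad
φ₂ = arcsin(sin φ₁ cos δ + cos φ₁ sin δ cos θ)
   = arcsin(0.96096·0.99484 + 0.27667·0.10149·0.94088) = 79.24092°
λ₂ = λ₁ + atan2(sin θ sin δ cos φ₁, cos δ − sin φ₁ sin φ₂) = -92.48974°

92.490°W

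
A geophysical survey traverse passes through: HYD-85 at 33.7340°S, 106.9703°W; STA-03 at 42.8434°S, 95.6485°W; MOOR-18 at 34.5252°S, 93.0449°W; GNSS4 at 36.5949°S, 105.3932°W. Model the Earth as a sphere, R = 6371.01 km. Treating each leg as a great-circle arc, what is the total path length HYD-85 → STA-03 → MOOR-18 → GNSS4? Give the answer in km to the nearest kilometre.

3504 km

HYD-85→STA-03: c = 0.221714 rad, d = 1412.54 km
STA-03→MOOR-18: c = 0.149429 rad, d = 952.01 km
MOOR-18→GNSS4: c = 0.178872 rad, d = 1139.59 km
Total = 1412.54 + 952.01 + 1139.59 = 3504.15 km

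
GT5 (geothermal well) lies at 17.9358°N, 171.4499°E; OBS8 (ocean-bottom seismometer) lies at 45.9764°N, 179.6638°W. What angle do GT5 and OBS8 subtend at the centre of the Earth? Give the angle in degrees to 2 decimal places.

28.99°

Δφ = 28.0406°,  Δλ = 8.8863°
a = sin²(Δφ/2) + cos φ₁ cos φ₂ sin²(Δλ/2) = 0.062661
c = 2·arcsin(√a) = 0.506024 rad = 28.9931°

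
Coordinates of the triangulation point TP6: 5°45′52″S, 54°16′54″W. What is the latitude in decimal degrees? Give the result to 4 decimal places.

5.7644°S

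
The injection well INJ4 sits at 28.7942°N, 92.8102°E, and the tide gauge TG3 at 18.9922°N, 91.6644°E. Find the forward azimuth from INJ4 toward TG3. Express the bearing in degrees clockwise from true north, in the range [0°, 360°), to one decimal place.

Δλ = -1.1458°
y = sin Δλ · cos φ₂ = -0.018908
x = cos φ₁ sin φ₂ − sin φ₁ cos φ₂ cos Δλ = -0.170153
θ = atan2(y, x) = -173.6591° → 186.3409° (mod 360°)

186.3°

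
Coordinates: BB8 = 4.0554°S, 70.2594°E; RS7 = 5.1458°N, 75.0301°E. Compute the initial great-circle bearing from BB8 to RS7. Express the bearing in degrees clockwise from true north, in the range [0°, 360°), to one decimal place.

27.4°

Δλ = 4.7707°
y = sin Δλ · cos φ₂ = 0.082833
x = cos φ₁ sin φ₂ − sin φ₁ cos φ₂ cos Δλ = 0.159658
θ = atan2(y, x) = 27.4210° → 27.4210° (mod 360°)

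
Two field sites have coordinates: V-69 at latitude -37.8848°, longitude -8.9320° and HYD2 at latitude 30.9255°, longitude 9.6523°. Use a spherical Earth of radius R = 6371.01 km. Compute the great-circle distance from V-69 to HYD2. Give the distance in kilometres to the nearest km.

7891 km

Δφ = 68.8103°,  Δλ = 18.5843°
a = sin²(Δφ/2) + cos φ₁ cos φ₂ sin²(Δλ/2) = 0.336924
c = 2·arcsin(√a) = 1.238565 rad = 70.9646°
d = R·c = 6371.01 × 1.238565 = 7890.9 km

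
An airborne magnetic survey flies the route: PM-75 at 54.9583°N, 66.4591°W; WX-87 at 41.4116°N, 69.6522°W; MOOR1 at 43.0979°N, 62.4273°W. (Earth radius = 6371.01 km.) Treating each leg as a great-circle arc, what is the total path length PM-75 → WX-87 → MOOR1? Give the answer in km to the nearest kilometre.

2148 km

PM-75→WX-87: c = 0.239272 rad, d = 1524.40 km
WX-87→MOOR1: c = 0.097826 rad, d = 623.25 km
Total = 1524.40 + 623.25 = 2147.65 km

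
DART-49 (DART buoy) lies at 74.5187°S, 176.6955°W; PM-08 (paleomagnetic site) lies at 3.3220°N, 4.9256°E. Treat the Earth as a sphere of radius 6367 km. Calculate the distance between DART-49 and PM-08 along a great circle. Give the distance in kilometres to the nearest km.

12090 km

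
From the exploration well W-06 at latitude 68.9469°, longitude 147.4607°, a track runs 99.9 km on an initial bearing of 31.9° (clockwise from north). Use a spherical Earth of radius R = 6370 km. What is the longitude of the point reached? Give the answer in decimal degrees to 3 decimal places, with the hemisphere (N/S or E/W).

δ = d/R = 99.9/6370 = 0.015683 rad
φ₂ = arcsin(sin φ₁ cos δ + cos φ₁ sin δ cos θ)
   = arcsin(0.93325·0.99988 + 0.35923·0.01568·0.84897) = 69.70445°
λ₂ = λ₁ + atan2(sin θ sin δ cos φ₁, cos δ − sin φ₁ sin φ₂) = 148.82972°

148.830°E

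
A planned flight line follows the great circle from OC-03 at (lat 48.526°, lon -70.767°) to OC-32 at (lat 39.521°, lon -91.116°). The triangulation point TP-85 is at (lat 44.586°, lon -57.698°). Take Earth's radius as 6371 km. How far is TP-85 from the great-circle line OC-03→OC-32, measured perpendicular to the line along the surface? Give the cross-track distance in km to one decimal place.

δ₁₃ = central angle OC-03→TP-85 = 0.170974 rad  (haversine)
θ₁₃ = bearing OC-03→TP-85 = 108.821°,  θ₁₂ = bearing OC-03→OC-32 = 245.818°
dₓₜ = R·arcsin(sin δ₁₃ · sin(θ₁₃ − θ₁₂)) = 6371·arcsin(0.17014·sin(-136.997°)) = -740.981 km
|dₓₜ| = 740.981 km

741.0 km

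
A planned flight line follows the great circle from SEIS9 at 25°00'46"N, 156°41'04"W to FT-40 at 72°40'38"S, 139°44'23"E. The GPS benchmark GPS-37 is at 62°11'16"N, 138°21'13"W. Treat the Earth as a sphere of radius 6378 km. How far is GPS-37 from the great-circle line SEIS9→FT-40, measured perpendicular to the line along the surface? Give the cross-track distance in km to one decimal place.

190.4 km

SEIS9: φ = +25.01278°, λ = -156.68444°
FT-40: φ = -72.67722°, λ = +139.73972°
GPS-37: φ = +62.18778°, λ = -138.35361°
δ₁₃ = central angle SEIS9→GPS-37 = 0.683546 rad  (haversine)
θ₁₃ = bearing SEIS9→GPS-37 = 13.435°,  θ₁₂ = bearing SEIS9→FT-40 = 196.144°
dₓₜ = R·arcsin(sin δ₁₃ · sin(θ₁₃ − θ₁₂)) = 6378·arcsin(0.63155·sin(-182.709°)) = 190.405 km
|dₓₜ| = 190.405 km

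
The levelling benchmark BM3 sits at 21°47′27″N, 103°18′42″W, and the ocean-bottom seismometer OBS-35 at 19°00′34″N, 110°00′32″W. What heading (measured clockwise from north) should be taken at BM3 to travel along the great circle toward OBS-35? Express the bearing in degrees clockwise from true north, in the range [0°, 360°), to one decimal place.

BM3: φ = +21.79083°, λ = -103.31167°
OBS-35: φ = +19.00944°, λ = -110.00889°
Δλ = -6.6972°
y = sin Δλ · cos φ₂ = -0.110263
x = cos φ₁ sin φ₂ − sin φ₁ cos φ₂ cos Δλ = -0.046130
θ = atan2(y, x) = -112.7029° → 247.2971° (mod 360°)

247.3°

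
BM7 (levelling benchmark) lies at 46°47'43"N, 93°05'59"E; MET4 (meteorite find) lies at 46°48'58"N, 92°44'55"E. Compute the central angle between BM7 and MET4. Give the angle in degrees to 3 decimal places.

0.241°

BM7: φ = +46.79528°, λ = +93.09972°
MET4: φ = +46.81611°, λ = +92.74861°
Δφ = 0.0208°,  Δλ = -0.3511°
a = sin²(Δφ/2) + cos φ₁ cos φ₂ sin²(Δλ/2) = 0.000004
c = 2·arcsin(√a) = 0.004210 rad = 0.2412°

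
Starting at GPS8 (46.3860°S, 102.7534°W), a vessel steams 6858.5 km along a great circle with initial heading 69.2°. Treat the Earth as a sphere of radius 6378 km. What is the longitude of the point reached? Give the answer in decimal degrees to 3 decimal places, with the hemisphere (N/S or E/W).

46.725°W

δ = d/R = 6858.5/6378 = 1.075337 rad
φ₂ = arcsin(sin φ₁ cos δ + cos φ₁ sin δ cos θ)
   = arcsin(-0.72400·0.47544 + 0.68980·0.87975·0.35511) = -7.39568°
λ₂ = λ₁ + atan2(sin θ sin δ cos φ₁, cos δ − sin φ₁ sin φ₂) = -46.72522°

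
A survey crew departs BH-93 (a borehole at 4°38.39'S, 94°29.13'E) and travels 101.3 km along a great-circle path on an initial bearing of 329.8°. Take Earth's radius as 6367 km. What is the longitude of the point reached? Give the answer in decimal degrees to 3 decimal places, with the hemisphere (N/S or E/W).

BH-93: φ = -4.63983°, λ = +94.48550°
δ = d/R = 101.3/6367 = 0.015910 rad
φ₂ = arcsin(sin φ₁ cos δ + cos φ₁ sin δ cos θ)
   = arcsin(-0.08089·0.99987 + 0.99672·0.01591·0.86427) = -3.85183°
λ₂ = λ₁ + atan2(sin θ sin δ cos φ₁, cos δ − sin φ₁ sin φ₂) = 94.02593°

94.026°E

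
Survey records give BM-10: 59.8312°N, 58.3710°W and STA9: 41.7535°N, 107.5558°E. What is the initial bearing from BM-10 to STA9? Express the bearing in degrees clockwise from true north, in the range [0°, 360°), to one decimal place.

10.7°

Δλ = 165.9268°
y = sin Δλ · cos φ₂ = 0.181402
x = cos φ₁ sin φ₂ − sin φ₁ cos φ₂ cos Δλ = 0.960271
θ = atan2(y, x) = 10.6975° → 10.6975° (mod 360°)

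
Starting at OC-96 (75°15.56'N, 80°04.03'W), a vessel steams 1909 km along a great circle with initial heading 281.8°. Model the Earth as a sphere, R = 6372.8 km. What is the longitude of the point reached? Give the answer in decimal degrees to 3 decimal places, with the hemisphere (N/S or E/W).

OC-96: φ = +75.25933°, λ = -80.06717°
δ = d/R = 1909/6372.8 = 0.299554 rad
φ₂ = arcsin(sin φ₁ cos δ + cos φ₁ sin δ cos θ)
   = arcsin(0.96709·0.95547 + 0.25444·0.29509·0.20450) = 69.94699°
λ₂ = λ₁ + atan2(sin θ sin δ cos φ₁, cos δ − sin φ₁ sin φ₂) = -137.46415°

137.464°W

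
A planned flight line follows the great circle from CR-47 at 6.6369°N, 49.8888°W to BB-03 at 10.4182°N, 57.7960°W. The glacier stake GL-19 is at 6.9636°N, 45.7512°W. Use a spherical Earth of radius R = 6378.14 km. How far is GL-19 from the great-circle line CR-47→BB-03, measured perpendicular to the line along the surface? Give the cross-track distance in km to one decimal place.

237.1 km

δ₁₃ = central angle CR-47→GL-19 = 0.071933 rad  (haversine)
θ₁₃ = bearing CR-47→GL-19 = 85.210°,  θ₁₂ = bearing CR-47→BB-03 = 296.354°
dₓₜ = R·arcsin(sin δ₁₃ · sin(θ₁₃ − θ₁₂)) = 6378.14·arcsin(0.07187·sin(-211.144°)) = 237.134 km
|dₓₜ| = 237.134 km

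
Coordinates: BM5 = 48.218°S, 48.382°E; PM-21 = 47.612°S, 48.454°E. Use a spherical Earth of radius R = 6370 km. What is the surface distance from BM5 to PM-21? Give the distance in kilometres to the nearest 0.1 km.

Δφ = 0.6060°,  Δλ = 0.0720°
a = sin²(Δφ/2) + cos φ₁ cos φ₂ sin²(Δλ/2) = 0.000028
c = 2·arcsin(√a) = 0.010610 rad = 0.6079°
d = R·c = 6370 × 0.010610 = 67.6 km

67.6 km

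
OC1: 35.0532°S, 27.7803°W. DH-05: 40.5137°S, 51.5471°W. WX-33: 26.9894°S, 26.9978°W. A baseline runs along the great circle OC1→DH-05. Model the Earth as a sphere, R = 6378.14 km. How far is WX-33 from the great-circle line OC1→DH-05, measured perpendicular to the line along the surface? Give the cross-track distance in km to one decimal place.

792.5 km

δ₁₃ = central angle OC1→WX-33 = 0.141224 rad  (haversine)
θ₁₃ = bearing OC1→WX-33 = 4.960°,  θ₁₂ = bearing OC1→DH-05 = 246.663°
dₓₜ = R·arcsin(sin δ₁₃ · sin(θ₁₃ − θ₁₂)) = 6378.14·arcsin(0.14076·sin(-241.703°)) = 792.512 km
|dₓₜ| = 792.512 km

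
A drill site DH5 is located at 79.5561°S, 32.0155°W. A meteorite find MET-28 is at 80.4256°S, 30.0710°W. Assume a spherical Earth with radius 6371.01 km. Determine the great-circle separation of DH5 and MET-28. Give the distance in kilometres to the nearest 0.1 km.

103.7 km

Δφ = -0.8695°,  Δλ = 1.9445°
a = sin²(Δφ/2) + cos φ₁ cos φ₂ sin²(Δλ/2) = 0.000066
c = 2·arcsin(√a) = 0.016280 rad = 0.9328°
d = R·c = 6371.01 × 0.016280 = 103.7 km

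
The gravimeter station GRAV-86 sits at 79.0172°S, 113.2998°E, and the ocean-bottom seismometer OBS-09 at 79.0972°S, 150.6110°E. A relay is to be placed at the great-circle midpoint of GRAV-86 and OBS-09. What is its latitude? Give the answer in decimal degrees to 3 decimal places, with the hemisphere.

Bx = cos φ₂ cos Δλ = 0.150436,  By = cos φ₂ sin Δλ = 0.114648
φₘ = atan2(sin φ₁ + sin φ₂, √((cos φ₁ + Bx)² + By²)) = -79.61931°
λₘ = λ₁ + atan2(By, cos φ₁ + Bx) = 131.88555°

79.619°S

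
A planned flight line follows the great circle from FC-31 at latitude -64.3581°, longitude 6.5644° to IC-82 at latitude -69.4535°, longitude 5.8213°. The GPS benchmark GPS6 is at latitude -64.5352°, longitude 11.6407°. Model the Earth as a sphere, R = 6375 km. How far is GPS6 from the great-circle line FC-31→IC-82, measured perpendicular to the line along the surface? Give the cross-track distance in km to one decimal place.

δ₁₃ = central angle FC-31→GPS6 = 0.038331 rad  (haversine)
θ₁₃ = bearing FC-31→GPS6 = 96.911°,  θ₁₂ = bearing FC-31→IC-82 = 182.933°
dₓₜ = R·arcsin(sin δ₁₃ · sin(θ₁₃ − θ₁₂)) = 6375·arcsin(0.03832·sin(-86.022°)) = -243.773 km
|dₓₜ| = 243.773 km

243.8 km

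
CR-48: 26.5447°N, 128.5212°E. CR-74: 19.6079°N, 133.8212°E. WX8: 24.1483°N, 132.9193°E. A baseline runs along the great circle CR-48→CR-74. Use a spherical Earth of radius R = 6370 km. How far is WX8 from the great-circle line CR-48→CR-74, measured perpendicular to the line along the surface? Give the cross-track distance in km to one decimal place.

δ₁₃ = central angle CR-48→WX8 = 0.080995 rad  (haversine)
θ₁₃ = bearing CR-48→WX8 = 120.130°,  θ₁₂ = bearing CR-48→CR-74 = 143.819°
dₓₜ = R·arcsin(sin δ₁₃ · sin(θ₁₃ − θ₁₂)) = 6370·arcsin(0.08091·sin(-23.690°)) = -207.104 km
|dₓₜ| = 207.104 km

207.1 km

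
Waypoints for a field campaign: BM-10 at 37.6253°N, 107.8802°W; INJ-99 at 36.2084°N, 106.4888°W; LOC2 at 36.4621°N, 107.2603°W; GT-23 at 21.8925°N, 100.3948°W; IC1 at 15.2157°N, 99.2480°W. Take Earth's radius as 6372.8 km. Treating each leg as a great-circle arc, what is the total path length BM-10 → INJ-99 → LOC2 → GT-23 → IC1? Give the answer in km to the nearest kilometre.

BM-10→INJ-99: c = 0.031440 rad, d = 200.36 km
INJ-99→LOC2: c = 0.011716 rad, d = 74.66 km
LOC2→GT-23: c = 0.274755 rad, d = 1750.96 km
GT-23→IC1: c = 0.118065 rad, d = 752.40 km
Total = 200.36 + 74.66 + 1750.96 + 752.40 = 2778.38 km

2778 km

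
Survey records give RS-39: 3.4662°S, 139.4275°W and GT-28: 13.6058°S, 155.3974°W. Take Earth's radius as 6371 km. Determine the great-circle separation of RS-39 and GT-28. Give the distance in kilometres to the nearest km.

2085 km

Δφ = -10.1396°,  Δλ = -15.9699°
a = sin²(Δφ/2) + cos φ₁ cos φ₂ sin²(Δλ/2) = 0.026530
c = 2·arcsin(√a) = 0.327219 rad = 18.7483°
d = R·c = 6371 × 0.327219 = 2084.7 km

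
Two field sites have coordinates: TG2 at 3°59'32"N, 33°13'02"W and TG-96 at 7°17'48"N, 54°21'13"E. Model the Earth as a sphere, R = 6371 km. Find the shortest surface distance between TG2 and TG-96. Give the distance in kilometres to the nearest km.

9684 km

TG2: φ = +3.99222°, λ = -33.21722°
TG-96: φ = +7.29667°, λ = +54.35361°
Δφ = 3.3044°,  Δλ = 87.5708°
a = sin²(Δφ/2) + cos φ₁ cos φ₂ sin²(Δλ/2) = 0.474609
c = 2·arcsin(√a) = 1.519993 rad = 87.0892°
d = R·c = 6371 × 1.519993 = 9683.9 km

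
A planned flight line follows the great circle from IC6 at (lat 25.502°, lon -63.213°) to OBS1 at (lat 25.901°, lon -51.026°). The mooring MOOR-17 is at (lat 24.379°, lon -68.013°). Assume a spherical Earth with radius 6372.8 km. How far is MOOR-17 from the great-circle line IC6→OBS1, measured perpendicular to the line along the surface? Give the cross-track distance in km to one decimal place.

75.7 km

δ₁₃ = central angle IC6→MOOR-17 = 0.078445 rad  (haversine)
θ₁₃ = bearing IC6→MOOR-17 = 256.553°,  θ₁₂ = bearing IC6→OBS1 = 85.276°
dₓₜ = R·arcsin(sin δ₁₃ · sin(θ₁₃ − θ₁₂)) = 6372.8·arcsin(0.07837·sin(171.277°)) = 75.742 km
|dₓₜ| = 75.742 km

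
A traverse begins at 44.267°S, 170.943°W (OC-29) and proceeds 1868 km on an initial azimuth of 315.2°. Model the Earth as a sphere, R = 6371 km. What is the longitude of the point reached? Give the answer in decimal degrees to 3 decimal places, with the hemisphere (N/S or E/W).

175.250°E

δ = d/R = 1868/6371 = 0.293204 rad
φ₂ = arcsin(sin φ₁ cos δ + cos φ₁ sin δ cos θ)
   = arcsin(-0.69800·0.95732 + 0.71609·0.28902·0.70957) = -31.42333°
λ₂ = λ₁ + atan2(sin θ sin δ cos φ₁, cos δ − sin φ₁ sin φ₂) = 175.24981°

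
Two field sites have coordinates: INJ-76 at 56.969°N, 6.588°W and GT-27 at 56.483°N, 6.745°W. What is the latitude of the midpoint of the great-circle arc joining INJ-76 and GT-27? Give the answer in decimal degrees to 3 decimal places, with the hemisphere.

Bx = cos φ₂ cos Δλ = 0.552182,  By = cos φ₂ sin Δλ = -0.001513
φₘ = atan2(sin φ₁ + sin φ₂, √((cos φ₁ + Bx)² + By²)) = 56.72602°
λₘ = λ₁ + atan2(By, cos φ₁ + Bx) = -6.66701°

56.726°N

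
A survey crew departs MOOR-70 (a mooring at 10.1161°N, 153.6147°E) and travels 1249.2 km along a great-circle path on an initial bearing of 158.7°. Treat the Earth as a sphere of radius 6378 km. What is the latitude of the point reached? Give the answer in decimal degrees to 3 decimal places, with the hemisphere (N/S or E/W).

δ = d/R = 1249.2/6378 = 0.195861 rad
φ₂ = arcsin(sin φ₁ cos δ + cos φ₁ sin δ cos θ)
   = arcsin(0.17564·0.98088 + 0.98445·0.19461·-0.93169) = -0.35600°
λ₂ = λ₁ + atan2(sin θ sin δ cos φ₁, cos δ − sin φ₁ sin φ₂) = 157.66855°

0.356°S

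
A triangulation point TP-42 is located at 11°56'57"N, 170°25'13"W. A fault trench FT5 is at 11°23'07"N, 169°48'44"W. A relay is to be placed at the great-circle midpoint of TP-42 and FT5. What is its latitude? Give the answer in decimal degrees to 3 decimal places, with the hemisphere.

TP-42: φ = +11.94917°, λ = -170.42028°
FT5: φ = +11.38528°, λ = -169.81222°
Bx = cos φ₂ cos Δλ = 0.980267,  By = cos φ₂ sin Δλ = 0.010404
φₘ = atan2(sin φ₁ + sin φ₂, √((cos φ₁ + Bx)² + By²)) = 11.66738°
λₘ = λ₁ + atan2(By, cos φ₁ + Bx) = -170.11594°

11.667°N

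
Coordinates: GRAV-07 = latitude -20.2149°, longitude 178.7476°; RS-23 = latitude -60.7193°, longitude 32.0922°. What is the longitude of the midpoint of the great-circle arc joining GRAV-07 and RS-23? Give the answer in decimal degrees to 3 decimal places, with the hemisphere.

151.844°E

Bx = cos φ₂ cos Δλ = -0.408575,  By = cos φ₂ sin Δλ = -0.268839
φₘ = atan2(sin φ₁ + sin φ₂, √((cos φ₁ + Bx)² + By²)) = -63.99306°
λₘ = λ₁ + atan2(By, cos φ₁ + Bx) = 151.84402°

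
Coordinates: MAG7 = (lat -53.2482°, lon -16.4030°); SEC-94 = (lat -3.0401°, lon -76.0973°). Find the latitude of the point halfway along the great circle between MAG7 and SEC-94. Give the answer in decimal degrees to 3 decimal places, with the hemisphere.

31.403°S

Bx = cos φ₂ cos Δλ = 0.503903,  By = cos φ₂ sin Δλ = -0.862130
φₘ = atan2(sin φ₁ + sin φ₂, √((cos φ₁ + Bx)² + By²)) = -31.40275°
λₘ = λ₁ + atan2(By, cos φ₁ + Bx) = -54.43384°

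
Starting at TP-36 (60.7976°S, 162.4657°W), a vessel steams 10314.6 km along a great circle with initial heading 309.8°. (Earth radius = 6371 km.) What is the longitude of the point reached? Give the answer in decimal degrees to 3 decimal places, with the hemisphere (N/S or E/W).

δ = d/R = 10314.6/6371 = 1.618992 rad
φ₂ = arcsin(sin φ₁ cos δ + cos φ₁ sin δ cos θ)
   = arcsin(-0.87290·-0.04818 + 0.48790·0.99884·0.64011) = 20.73208°
λ₂ = λ₁ + atan2(sin θ sin δ cos φ₁, cos δ − sin φ₁ sin φ₂) = 142.39706°

142.397°E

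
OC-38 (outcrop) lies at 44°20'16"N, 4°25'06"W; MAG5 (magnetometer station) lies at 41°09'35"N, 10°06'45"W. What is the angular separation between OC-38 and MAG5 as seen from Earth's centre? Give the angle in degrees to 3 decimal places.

OC-38: φ = +44.33778°, λ = -4.41833°
MAG5: φ = +41.15972°, λ = -10.11250°
Δφ = -3.1781°,  Δλ = -5.6942°
a = sin²(Δφ/2) + cos φ₁ cos φ₂ sin²(Δλ/2) = 0.002097
c = 2·arcsin(√a) = 0.091629 rad = 5.2499°

5.250°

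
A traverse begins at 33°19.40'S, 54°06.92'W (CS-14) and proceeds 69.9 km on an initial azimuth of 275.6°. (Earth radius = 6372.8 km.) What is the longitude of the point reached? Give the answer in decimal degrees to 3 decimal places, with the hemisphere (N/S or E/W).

CS-14: φ = -33.32333°, λ = -54.11533°
δ = d/R = 69.9/6372.8 = 0.010968 rad
φ₂ = arcsin(sin φ₁ cos δ + cos φ₁ sin δ cos θ)
   = arcsin(-0.54936·0.99994 + 0.83558·0.01097·0.09758) = -33.25977°
λ₂ = λ₁ + atan2(sin θ sin δ cos φ₁, cos δ − sin φ₁ sin φ₂) = -54.86331°

54.863°W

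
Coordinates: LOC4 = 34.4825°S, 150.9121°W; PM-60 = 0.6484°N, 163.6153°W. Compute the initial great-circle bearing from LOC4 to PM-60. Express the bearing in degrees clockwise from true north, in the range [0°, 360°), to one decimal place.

338.6°

Δλ = -12.7032°
y = sin Δλ · cos φ₂ = -0.219887
x = cos φ₁ sin φ₂ − sin φ₁ cos φ₂ cos Δλ = 0.561589
θ = atan2(y, x) = -21.3825° → 338.6175° (mod 360°)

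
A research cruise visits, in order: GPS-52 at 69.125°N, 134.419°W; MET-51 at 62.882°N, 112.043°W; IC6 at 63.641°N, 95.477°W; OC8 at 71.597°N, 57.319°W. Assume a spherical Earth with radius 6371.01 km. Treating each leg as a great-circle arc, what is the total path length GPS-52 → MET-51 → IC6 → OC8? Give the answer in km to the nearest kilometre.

3845 km

GPS-52→MET-51: c = 0.190868 rad, d = 1216.02 km
MET-51→IC6: c = 0.130387 rad, d = 830.69 km
IC6→OC8: c = 0.282283 rad, d = 1798.43 km
Total = 1216.02 + 830.69 + 1798.43 = 3845.14 km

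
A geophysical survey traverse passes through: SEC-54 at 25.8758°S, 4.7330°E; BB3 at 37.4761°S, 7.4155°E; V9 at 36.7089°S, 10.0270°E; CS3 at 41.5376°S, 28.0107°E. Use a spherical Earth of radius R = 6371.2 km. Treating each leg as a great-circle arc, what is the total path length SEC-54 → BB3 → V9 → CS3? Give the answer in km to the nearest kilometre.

3199 km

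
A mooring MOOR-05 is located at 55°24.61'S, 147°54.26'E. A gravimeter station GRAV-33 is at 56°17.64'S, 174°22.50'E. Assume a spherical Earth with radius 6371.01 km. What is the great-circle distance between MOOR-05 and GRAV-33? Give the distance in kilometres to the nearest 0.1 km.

MOOR-05: φ = -55.41017°, λ = +147.90433°
GRAV-33: φ = -56.29400°, λ = +174.37500°
Δφ = -0.8838°,  Δλ = 26.4707°
a = sin²(Δφ/2) + cos φ₁ cos φ₂ sin²(Δλ/2) = 0.016573
c = 2·arcsin(√a) = 0.258190 rad = 14.7932°
d = R·c = 6371.01 × 0.258190 = 1644.9 km

1644.9 km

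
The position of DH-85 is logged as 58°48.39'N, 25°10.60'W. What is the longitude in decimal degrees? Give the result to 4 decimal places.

25.1767°W

25° + 10.60′/60 = 25 + 0.17667 = 25.1767°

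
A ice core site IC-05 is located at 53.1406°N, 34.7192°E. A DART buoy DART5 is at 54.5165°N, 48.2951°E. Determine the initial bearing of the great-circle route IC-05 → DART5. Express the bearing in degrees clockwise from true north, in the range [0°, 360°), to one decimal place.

74.8°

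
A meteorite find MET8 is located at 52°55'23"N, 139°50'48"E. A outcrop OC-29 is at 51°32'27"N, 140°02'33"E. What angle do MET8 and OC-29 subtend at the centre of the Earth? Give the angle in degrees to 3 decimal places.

1.387°

MET8: φ = +52.92306°, λ = +139.84667°
OC-29: φ = +51.54083°, λ = +140.04250°
Δφ = -1.3822°,  Δλ = 0.1958°
a = sin²(Δφ/2) + cos φ₁ cos φ₂ sin²(Δλ/2) = 0.000147
c = 2·arcsin(√a) = 0.024215 rad = 1.3874°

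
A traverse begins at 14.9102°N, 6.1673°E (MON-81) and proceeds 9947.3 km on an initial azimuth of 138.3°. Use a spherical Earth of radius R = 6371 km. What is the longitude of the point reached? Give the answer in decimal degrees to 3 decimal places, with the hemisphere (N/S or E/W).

79.335°E

δ = d/R = 9947.3/6371 = 1.561340 rad
φ₂ = arcsin(sin φ₁ cos δ + cos φ₁ sin δ cos θ)
   = arcsin(0.25730·0.00946 + 0.96633·0.99996·-0.74664) = -45.97477°
λ₂ = λ₁ + atan2(sin θ sin δ cos φ₁, cos δ − sin φ₁ sin φ₂) = 79.33522°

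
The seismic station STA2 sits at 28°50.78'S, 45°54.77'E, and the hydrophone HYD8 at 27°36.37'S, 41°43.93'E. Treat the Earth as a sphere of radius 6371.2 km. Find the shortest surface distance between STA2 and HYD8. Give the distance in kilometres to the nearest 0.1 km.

STA2: φ = -28.84633°, λ = +45.91283°
HYD8: φ = -27.60617°, λ = +41.73217°
Δφ = 1.2402°,  Δλ = -4.1807°
a = sin²(Δφ/2) + cos φ₁ cos φ₂ sin²(Δλ/2) = 0.001150
c = 2·arcsin(√a) = 0.067830 rad = 3.8864°
d = R·c = 6371.2 × 0.067830 = 432.2 km

432.2 km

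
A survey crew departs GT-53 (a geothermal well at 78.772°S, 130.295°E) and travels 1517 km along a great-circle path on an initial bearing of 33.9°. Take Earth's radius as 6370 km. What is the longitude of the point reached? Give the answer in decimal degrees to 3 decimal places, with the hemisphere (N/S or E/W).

149.334°E

δ = d/R = 1517/6370 = 0.238148 rad
φ₂ = arcsin(sin φ₁ cos δ + cos φ₁ sin δ cos θ)
   = arcsin(-0.98086·0.97178 + 0.19471·0.23590·0.83001) = -66.21305°
λ₂ = λ₁ + atan2(sin θ sin δ cos φ₁, cos δ − sin φ₁ sin φ₂) = 149.33407°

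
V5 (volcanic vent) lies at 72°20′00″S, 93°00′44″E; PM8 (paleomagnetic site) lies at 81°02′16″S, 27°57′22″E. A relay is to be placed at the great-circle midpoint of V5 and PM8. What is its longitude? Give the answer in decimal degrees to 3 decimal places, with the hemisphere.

72.075°E

V5: φ = -72.33333°, λ = +93.01222°
PM8: φ = -81.03778°, λ = +27.95611°
Bx = cos φ₂ cos Δλ = 0.065699,  By = cos φ₂ sin Δλ = -0.141252
φₘ = atan2(sin φ₁ + sin φ₂, √((cos φ₁ + Bx)² + By²)) = -78.48720°
λₘ = λ₁ + atan2(By, cos φ₁ + Bx) = 72.07473°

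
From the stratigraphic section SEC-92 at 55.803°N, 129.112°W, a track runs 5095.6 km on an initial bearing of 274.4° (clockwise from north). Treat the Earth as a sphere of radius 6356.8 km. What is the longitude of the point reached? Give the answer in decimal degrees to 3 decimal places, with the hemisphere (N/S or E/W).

δ = d/R = 5095.6/6356.8 = 0.801598 rad
φ₂ = arcsin(sin φ₁ cos δ + cos φ₁ sin δ cos θ)
   = arcsin(0.82711·0.69556 + 0.56204·0.71847·0.07672) = 37.32128°
λ₂ = λ₁ + atan2(sin θ sin δ cos φ₁, cos δ − sin φ₁ sin φ₂) = 166.62599°

166.626°E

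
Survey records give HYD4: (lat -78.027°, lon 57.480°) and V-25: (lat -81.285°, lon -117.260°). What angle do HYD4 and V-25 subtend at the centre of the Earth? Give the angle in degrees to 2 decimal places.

Δφ = -3.2580°,  Δλ = -174.7400°
a = sin²(Δφ/2) + cos φ₁ cos φ₂ sin²(Δλ/2) = 0.032175
c = 2·arcsin(√a) = 0.360699 rad = 20.6665°

20.67°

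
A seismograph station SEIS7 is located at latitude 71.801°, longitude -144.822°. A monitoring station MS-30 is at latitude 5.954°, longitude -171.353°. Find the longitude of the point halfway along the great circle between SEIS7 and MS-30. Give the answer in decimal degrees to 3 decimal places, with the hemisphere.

Bx = cos φ₂ cos Δλ = 0.889866,  By = cos φ₂ sin Δλ = -0.444272
φₘ = atan2(sin φ₁ + sin φ₂, √((cos φ₁ + Bx)² + By²)) = 39.42531°
λₘ = λ₁ + atan2(By, cos φ₁ + Bx) = -165.10400°

165.104°W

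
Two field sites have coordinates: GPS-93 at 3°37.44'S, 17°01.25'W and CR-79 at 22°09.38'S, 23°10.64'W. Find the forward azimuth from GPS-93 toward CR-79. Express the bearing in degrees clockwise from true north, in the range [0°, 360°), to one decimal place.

GPS-93: φ = -3.62400°, λ = -17.02083°
CR-79: φ = -22.15633°, λ = -23.17733°
Δλ = -6.1565°
y = sin Δλ · cos φ₂ = -0.099325
x = cos φ₁ sin φ₂ − sin φ₁ cos φ₂ cos Δλ = -0.318177
θ = atan2(y, x) = -162.6632° → 197.3368° (mod 360°)

197.3°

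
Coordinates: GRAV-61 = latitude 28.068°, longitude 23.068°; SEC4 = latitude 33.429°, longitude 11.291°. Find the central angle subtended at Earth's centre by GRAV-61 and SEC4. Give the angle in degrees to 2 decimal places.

Δφ = 5.3610°,  Δλ = -11.7770°
a = sin²(Δφ/2) + cos φ₁ cos φ₂ sin²(Δλ/2) = 0.009938
c = 2·arcsin(√a) = 0.199712 rad = 11.4426°

11.44°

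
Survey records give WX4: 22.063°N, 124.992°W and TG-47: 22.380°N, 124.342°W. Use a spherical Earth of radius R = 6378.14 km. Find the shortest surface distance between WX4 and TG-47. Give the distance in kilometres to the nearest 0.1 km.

Δφ = 0.3170°,  Δλ = 0.6500°
a = sin²(Δφ/2) + cos φ₁ cos φ₂ sin²(Δλ/2) = 0.000035
c = 2·arcsin(√a) = 0.011870 rad = 0.6801°
d = R·c = 6378.14 × 0.011870 = 75.7 km

75.7 km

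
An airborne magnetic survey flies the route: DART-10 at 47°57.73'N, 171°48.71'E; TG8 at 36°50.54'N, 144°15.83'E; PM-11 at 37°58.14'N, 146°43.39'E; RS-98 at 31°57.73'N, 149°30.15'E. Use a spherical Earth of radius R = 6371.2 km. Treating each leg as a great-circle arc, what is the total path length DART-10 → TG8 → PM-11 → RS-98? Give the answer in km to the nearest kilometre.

3523 km

DART-10: φ = +47.96217°, λ = +171.81183°
TG8: φ = +36.84233°, λ = +144.26383°
PM-11: φ = +37.96900°, λ = +146.72317°
RS-98: φ = +31.96217°, λ = +149.50250°
DART-10→TG8: c = 0.401518 rad, d = 2558.15 km
TG8→PM-11: c = 0.039358 rad, d = 250.76 km
PM-11→RS-98: c = 0.112106 rad, d = 714.25 km
Total = 2558.15 + 250.76 + 714.25 = 3523.16 km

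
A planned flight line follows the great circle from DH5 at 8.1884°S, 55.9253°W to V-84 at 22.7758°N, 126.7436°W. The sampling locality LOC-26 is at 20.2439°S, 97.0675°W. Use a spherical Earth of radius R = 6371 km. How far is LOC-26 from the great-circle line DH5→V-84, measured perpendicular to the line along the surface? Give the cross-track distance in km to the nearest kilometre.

δ₁₃ = central angle DH5→LOC-26 = 0.724789 rad  (haversine)
θ₁₃ = bearing DH5→LOC-26 = 248.605°,  θ₁₂ = bearing DH5→V-84 = 296.085°
dₓₜ = R·arcsin(sin δ₁₃ · sin(θ₁₃ − θ₁₂)) = 6371·arcsin(0.66298·sin(-47.480°)) = -3252.598 km
|dₓₜ| = 3252.598 km

3253 km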